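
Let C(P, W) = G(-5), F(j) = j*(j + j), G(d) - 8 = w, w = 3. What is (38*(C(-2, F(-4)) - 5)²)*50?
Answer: 68400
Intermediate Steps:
G(d) = 11 (G(d) = 8 + 3 = 11)
F(j) = 2*j² (F(j) = j*(2*j) = 2*j²)
C(P, W) = 11
(38*(C(-2, F(-4)) - 5)²)*50 = (38*(11 - 5)²)*50 = (38*6²)*50 = (38*36)*50 = 1368*50 = 68400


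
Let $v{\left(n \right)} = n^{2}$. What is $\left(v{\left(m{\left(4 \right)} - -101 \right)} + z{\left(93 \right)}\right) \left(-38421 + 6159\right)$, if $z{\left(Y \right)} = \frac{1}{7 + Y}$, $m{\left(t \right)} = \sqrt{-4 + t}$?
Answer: $- \frac{16455249231}{50} \approx -3.291 \cdot 10^{8}$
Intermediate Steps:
$\left(v{\left(m{\left(4 \right)} - -101 \right)} + z{\left(93 \right)}\right) \left(-38421 + 6159\right) = \left(\left(\sqrt{-4 + 4} - -101\right)^{2} + \frac{1}{7 + 93}\right) \left(-38421 + 6159\right) = \left(\left(\sqrt{0} + 101\right)^{2} + \frac{1}{100}\right) \left(-32262\right) = \left(\left(0 + 101\right)^{2} + \frac{1}{100}\right) \left(-32262\right) = \left(101^{2} + \frac{1}{100}\right) \left(-32262\right) = \left(10201 + \frac{1}{100}\right) \left(-32262\right) = \frac{1020101}{100} \left(-32262\right) = - \frac{16455249231}{50}$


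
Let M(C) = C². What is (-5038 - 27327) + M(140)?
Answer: -12765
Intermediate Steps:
(-5038 - 27327) + M(140) = (-5038 - 27327) + 140² = -32365 + 19600 = -12765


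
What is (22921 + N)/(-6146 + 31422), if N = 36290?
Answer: 59211/25276 ≈ 2.3426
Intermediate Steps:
(22921 + N)/(-6146 + 31422) = (22921 + 36290)/(-6146 + 31422) = 59211/25276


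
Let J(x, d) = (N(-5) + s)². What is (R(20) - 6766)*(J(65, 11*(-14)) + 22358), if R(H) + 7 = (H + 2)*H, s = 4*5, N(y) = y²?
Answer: -154417539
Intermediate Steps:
s = 20
R(H) = -7 + H*(2 + H) (R(H) = -7 + (H + 2)*H = -7 + (2 + H)*H = -7 + H*(2 + H))
J(x, d) = 2025 (J(x, d) = ((-5)² + 20)² = (25 + 20)² = 45² = 2025)
(R(20) - 6766)*(J(65, 11*(-14)) + 22358) = ((-7 + 20² + 2*20) - 6766)*(2025 + 22358) = ((-7 + 400 + 40) - 6766)*24383 = (433 - 6766)*24383 = -6333*24383 = -154417539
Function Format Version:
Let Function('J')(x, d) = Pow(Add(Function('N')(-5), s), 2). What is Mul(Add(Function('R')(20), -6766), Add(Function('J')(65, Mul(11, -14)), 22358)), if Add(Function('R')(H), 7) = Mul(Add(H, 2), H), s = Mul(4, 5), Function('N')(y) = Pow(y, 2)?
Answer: -154417539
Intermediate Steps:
s = 20
Function('R')(H) = Add(-7, Mul(H, Add(2, H))) (Function('R')(H) = Add(-7, Mul(Add(H, 2), H)) = Add(-7, Mul(Add(2, H), H)) = Add(-7, Mul(H, Add(2, H))))
Function('J')(x, d) = 2025 (Function('J')(x, d) = Pow(Add(Pow(-5, 2), 20), 2) = Pow(Add(25, 20), 2) = Pow(45, 2) = 2025)
Mul(Add(Function('R')(20), -6766), Add(Function('J')(65, Mul(11, -14)), 22358)) = Mul(Add(Add(-7, Pow(20, 2), Mul(2, 20)), -6766), Add(2025, 22358)) = Mul(Add(Add(-7, 400, 40), -6766), 24383) = Mul(Add(433, -6766), 24383) = Mul(-6333, 24383) = -154417539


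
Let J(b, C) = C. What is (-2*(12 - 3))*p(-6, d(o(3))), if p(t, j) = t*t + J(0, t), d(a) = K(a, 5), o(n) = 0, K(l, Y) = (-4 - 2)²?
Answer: -540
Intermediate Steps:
K(l, Y) = 36 (K(l, Y) = (-6)² = 36)
d(a) = 36
p(t, j) = t + t² (p(t, j) = t*t + t = t² + t = t + t²)
(-2*(12 - 3))*p(-6, d(o(3))) = (-2*(12 - 3))*(-6*(1 - 6)) = (-2*9)*(-6*(-5)) = -18*30 = -540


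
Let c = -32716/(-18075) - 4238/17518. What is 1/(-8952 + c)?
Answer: -158318925/1417022758081 ≈ -0.00011173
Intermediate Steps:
c = 248258519/158318925 (c = -32716*(-1/18075) - 4238*1/17518 = 32716/18075 - 2119/8759 = 248258519/158318925 ≈ 1.5681)
1/(-8952 + c) = 1/(-8952 + 248258519/158318925) = 1/(-1417022758081/158318925) = -158318925/1417022758081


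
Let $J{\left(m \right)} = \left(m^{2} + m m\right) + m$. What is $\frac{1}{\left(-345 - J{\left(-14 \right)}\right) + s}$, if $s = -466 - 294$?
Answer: $- \frac{1}{1483} \approx -0.00067431$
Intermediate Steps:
$J{\left(m \right)} = m + 2 m^{2}$ ($J{\left(m \right)} = \left(m^{2} + m^{2}\right) + m = 2 m^{2} + m = m + 2 m^{2}$)
$s = -760$ ($s = -466 - 294 = -760$)
$\frac{1}{\left(-345 - J{\left(-14 \right)}\right) + s} = \frac{1}{\left(-345 - - 14 \left(1 + 2 \left(-14\right)\right)\right) - 760} = \frac{1}{\left(-345 - - 14 \left(1 - 28\right)\right) - 760} = \frac{1}{\left(-345 - \left(-14\right) \left(-27\right)\right) - 760} = \frac{1}{\left(-345 - 378\right) - 760} = \frac{1}{-723 - 760} = \frac{1}{-1483} = - \frac{1}{1483}$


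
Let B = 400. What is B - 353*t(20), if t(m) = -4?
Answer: 1812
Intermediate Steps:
B - 353*t(20) = 400 - 353*(-4) = 400 + 1412 = 1812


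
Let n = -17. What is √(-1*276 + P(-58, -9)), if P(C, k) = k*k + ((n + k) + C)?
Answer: 3*I*√31 ≈ 16.703*I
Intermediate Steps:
P(C, k) = -17 + C + k + k² (P(C, k) = k*k + ((-17 + k) + C) = k² + (-17 + C + k) = -17 + C + k + k²)
√(-1*276 + P(-58, -9)) = √(-1*276 + (-17 - 58 - 9 + (-9)²)) = √(-276 + (-17 - 58 - 9 + 81)) = √(-276 - 3) = √(-279) = 3*I*√31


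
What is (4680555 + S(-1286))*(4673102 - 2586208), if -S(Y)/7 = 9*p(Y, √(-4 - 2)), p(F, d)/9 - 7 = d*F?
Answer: 9759539263884 + 1521683802828*I*√6 ≈ 9.7595e+12 + 3.7273e+12*I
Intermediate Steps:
p(F, d) = 63 + 9*F*d (p(F, d) = 63 + 9*(d*F) = 63 + 9*(F*d) = 63 + 9*F*d)
S(Y) = -3969 - 567*I*Y*√6 (S(Y) = -63*(63 + 9*Y*√(-4 - 2)) = -63*(63 + 9*Y*√(-6)) = -63*(63 + 9*Y*(I*√6)) = -63*(63 + 9*I*Y*√6) = -7*(567 + 81*I*Y*√6) = -3969 - 567*I*Y*√6)
(4680555 + S(-1286))*(4673102 - 2586208) = (4680555 + (-3969 - 567*I*(-1286)*√6))*(4673102 - 2586208) = (4680555 + (-3969 + 729162*I*√6))*2086894 = (4676586 + 729162*I*√6)*2086894 = 9759539263884 + 1521683802828*I*√6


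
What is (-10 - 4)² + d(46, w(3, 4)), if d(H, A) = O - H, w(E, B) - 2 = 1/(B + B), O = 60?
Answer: 210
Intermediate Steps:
w(E, B) = 2 + 1/(2*B) (w(E, B) = 2 + 1/(B + B) = 2 + 1/(2*B))
d(H, A) = 60 - H
(-10 - 4)² + d(46, w(3, 4)) = (-10 - 4)² + (60 - 1*46) = (-14)² + (60 - 46) = 196 + 14 = 210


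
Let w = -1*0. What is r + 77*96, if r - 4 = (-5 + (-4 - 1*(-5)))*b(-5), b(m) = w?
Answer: 7396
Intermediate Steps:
w = 0
b(m) = 0
r = 4 (r = 4 + (-5 + (-4 - 1*(-5)))*0 = 4 + (-5 + (-4 + 5))*0 = 4 + (-5 + 1)*0 = 4 - 4*0 = 4 + 0 = 4)
r + 77*96 = 4 + 77*96 = 4 + 7392 = 7396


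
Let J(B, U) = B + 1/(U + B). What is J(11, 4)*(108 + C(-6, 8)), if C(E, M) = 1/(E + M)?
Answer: 18011/15 ≈ 1200.7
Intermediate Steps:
J(B, U) = B + 1/(B + U)
J(11, 4)*(108 + C(-6, 8)) = ((1 + 11² + 11*4)/(11 + 4))*(108 + 1/(-6 + 8)) = ((1 + 121 + 44)/15)*(108 + 1/2) = ((1/15)*166)*(108 + ½) = (166/15)*(217/2) = 18011/15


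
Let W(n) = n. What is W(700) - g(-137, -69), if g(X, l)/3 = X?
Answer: 1111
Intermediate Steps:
g(X, l) = 3*X
W(700) - g(-137, -69) = 700 - 3*(-137) = 700 - 1*(-411) = 700 + 411 = 1111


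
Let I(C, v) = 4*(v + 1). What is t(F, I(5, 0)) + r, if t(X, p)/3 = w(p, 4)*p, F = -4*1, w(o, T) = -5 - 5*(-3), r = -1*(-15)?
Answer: 135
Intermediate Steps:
r = 15
I(C, v) = 4 + 4*v (I(C, v) = 4*(1 + v) = 4 + 4*v)
w(o, T) = 10 (w(o, T) = -5 + 15 = 10)
F = -4
t(X, p) = 30*p (t(X, p) = 3*(10*p) = 30*p)
t(F, I(5, 0)) + r = 30*(4 + 4*0) + 15 = 30*(4 + 0) + 15 = 30*4 + 15 = 120 + 15 = 135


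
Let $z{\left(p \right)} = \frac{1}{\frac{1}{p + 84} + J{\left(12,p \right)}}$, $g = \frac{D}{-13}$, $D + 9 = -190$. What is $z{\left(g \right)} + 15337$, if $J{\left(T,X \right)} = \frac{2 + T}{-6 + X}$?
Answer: $\frac{3627893506}{236535} \approx 15338.0$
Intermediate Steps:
$D = -199$ ($D = -9 - 190 = -199$)
$J{\left(T,X \right)} = \frac{2 + T}{-6 + X}$
$g = \frac{199}{13}$ ($g = - \frac{199}{-13} = \left(-199\right) \left(- \frac{1}{13}\right) = \frac{199}{13} \approx 15.308$)
$z{\left(p \right)} = \frac{1}{\frac{1}{84 + p} + \frac{14}{-6 + p}}$ ($z{\left(p \right)} = \frac{1}{\frac{1}{p + 84} + \frac{2 + 12}{-6 + p}} = \frac{1}{\frac{1}{84 + p} + \frac{1}{-6 + p} 14} = \frac{1}{\frac{1}{84 + p} + \frac{14}{-6 + p}}$)
$z{\left(g \right)} + 15337 = \frac{\left(-6 + \frac{199}{13}\right) \left(84 + \frac{199}{13}\right)}{15 \left(78 + \frac{199}{13}\right)} + 15337 = \frac{1}{15} \frac{1}{\frac{1213}{13}} \cdot \frac{121}{13} \cdot \frac{1291}{13} + 15337 = \frac{1}{15} \cdot \frac{13}{1213} \cdot \frac{121}{13} \cdot \frac{1291}{13} + 15337 = \frac{156211}{236535} + 15337 = \frac{3627893506}{236535}$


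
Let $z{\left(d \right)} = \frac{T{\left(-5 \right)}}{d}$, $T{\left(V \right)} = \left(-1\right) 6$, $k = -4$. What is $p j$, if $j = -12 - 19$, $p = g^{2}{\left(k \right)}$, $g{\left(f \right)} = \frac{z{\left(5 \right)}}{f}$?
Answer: $- \frac{279}{100} \approx -2.79$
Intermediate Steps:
$T{\left(V \right)} = -6$
$z{\left(d \right)} = - \frac{6}{d}$
$g{\left(f \right)} = - \frac{6}{5 f}$ ($g{\left(f \right)} = \frac{\left(-6\right) \frac{1}{5}}{f} = - \frac{6}{5 f}$)
$p = \frac{9}{100}$ ($p = \left(- \frac{6}{5 \left(-4\right)}\right)^{2} = \left(\left(- \frac{6}{5}\right) \left(- \frac{1}{4}\right)\right)^{2} = \left(\frac{3}{10}\right)^{2} = \frac{9}{100} \approx 0.09$)
$j = -31$
$p j = \frac{9}{100} \left(-31\right) = - \frac{279}{100}$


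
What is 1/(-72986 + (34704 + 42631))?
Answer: 1/4349 ≈ 0.00022994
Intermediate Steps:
1/(-72986 + (34704 + 42631)) = 1/(-72986 + 77335) = 1/4349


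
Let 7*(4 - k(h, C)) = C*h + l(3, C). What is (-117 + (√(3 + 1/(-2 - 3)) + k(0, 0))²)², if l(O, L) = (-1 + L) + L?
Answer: 576741596/60025 - 2757784*√70/8575 ≈ 6917.6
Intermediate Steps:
l(O, L) = -1 + 2*L
k(h, C) = 29/7 - 2*C/7 - C*h/7 (k(h, C) = 4 - (C*h + (-1 + 2*C))/7 = 4 - (-1 + 2*C + C*h)/7 = 4 + (⅐ - 2*C/7 - C*h/7) = 29/7 - 2*C/7 - C*h/7)
(-117 + (√(3 + 1/(-2 - 3)) + k(0, 0))²)² = (-117 + (√(3 + 1/(-2 - 3)) + (29/7 - 2/7*0 - ⅐*0*0))²)² = (-117 + (√(3 + 1/(-5)) + (29/7 + 0 + 0))²)² = (-117 + (√(3 - ⅕) + 29/7)²)² = (-117 + (√(14/5) + 29/7)²)² = (-117 + (√70/5 + 29/7)²)² = (-117 + (29/7 + √70/5)²)²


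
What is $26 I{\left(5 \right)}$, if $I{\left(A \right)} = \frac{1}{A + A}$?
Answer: $\frac{13}{5} \approx 2.6$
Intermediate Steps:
$I{\left(A \right)} = \frac{1}{2 A}$
$26 I{\left(5 \right)} = 26 \frac{1}{2 \cdot 5} = 26 \cdot \frac{1}{2} \cdot \frac{1}{5} = 26 \cdot \frac{1}{10} = \frac{13}{5}$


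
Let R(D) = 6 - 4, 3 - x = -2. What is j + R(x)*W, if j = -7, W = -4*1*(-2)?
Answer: 9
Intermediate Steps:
x = 5 (x = 3 - 1*(-2) = 3 + 2 = 5)
W = 8 (W = -4*(-2) = 8)
R(D) = 2
j + R(x)*W = -7 + 2*8 = -7 + 16 = 9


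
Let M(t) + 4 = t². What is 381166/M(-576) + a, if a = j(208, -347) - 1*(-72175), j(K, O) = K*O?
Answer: 24697/165886 ≈ 0.14888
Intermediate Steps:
a = -1 (a = 208*(-347) - 1*(-72175) = -72176 + 72175 = -1)
M(t) = -4 + t²
381166/M(-576) + a = 381166/(-4 + (-576)²) - 1 = 381166/(-4 + 331776) - 1 = 381166/331772 - 1 = 381166*(1/331772) - 1 = 190583/165886 - 1 = 24697/165886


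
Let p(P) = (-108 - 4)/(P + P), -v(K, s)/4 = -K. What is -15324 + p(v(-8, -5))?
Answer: -61289/4 ≈ -15322.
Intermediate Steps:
v(K, s) = 4*K (v(K, s) = -(-4)*K = 4*K)
p(P) = -56/P (p(P) = -112*1/(2*P) = -56/P)
-15324 + p(v(-8, -5)) = -15324 - 56/(4*(-8)) = -15324 - 56/(-32) = -15324 - 56*(-1/32) = -15324 + 7/4 = -61289/4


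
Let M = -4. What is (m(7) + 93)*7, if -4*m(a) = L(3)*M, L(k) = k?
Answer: 672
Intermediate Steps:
m(a) = 3 (m(a) = -3*(-4)/4 = -¼*(-12) = 3)
(m(7) + 93)*7 = (3 + 93)*7 = 96*7 = 672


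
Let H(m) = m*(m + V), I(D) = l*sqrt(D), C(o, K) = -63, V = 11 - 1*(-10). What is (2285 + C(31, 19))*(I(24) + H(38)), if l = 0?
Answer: 4981724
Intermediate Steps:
V = 21 (V = 11 + 10 = 21)
I(D) = 0 (I(D) = 0*sqrt(D) = 0)
H(m) = m*(21 + m) (H(m) = m*(m + 21) = m*(21 + m))
(2285 + C(31, 19))*(I(24) + H(38)) = (2285 - 63)*(0 + 38*(21 + 38)) = 2222*(0 + 38*59) = 2222*(0 + 2242) = 2222*2242 = 4981724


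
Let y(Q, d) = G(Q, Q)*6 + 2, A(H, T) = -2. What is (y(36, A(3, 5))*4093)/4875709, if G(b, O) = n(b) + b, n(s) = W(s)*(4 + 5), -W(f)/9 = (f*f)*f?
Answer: -92807129614/4875709 ≈ -19035.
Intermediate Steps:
W(f) = -9*f**3 (W(f) = -9*f*f*f = -9*f**2*f = -9*f**3)
n(s) = -81*s**3 (n(s) = (-9*s**3)*(4 + 5) = -9*s**3*9 = -81*s**3)
G(b, O) = b - 81*b**3 (G(b, O) = -81*b**3 + b = b - 81*b**3)
y(Q, d) = 2 - 486*Q**3 + 6*Q (y(Q, d) = (Q - 81*Q**3)*6 + 2 = (-486*Q**3 + 6*Q) + 2 = 2 - 486*Q**3 + 6*Q)
(y(36, A(3, 5))*4093)/4875709 = ((2 - 486*36**3 + 6*36)*4093)/4875709 = ((2 - 486*46656 + 216)*4093)*(1/4875709) = ((2 - 22674816 + 216)*4093)*(1/4875709) = -22674598*4093*(1/4875709) = -92807129614*1/4875709 = -92807129614/4875709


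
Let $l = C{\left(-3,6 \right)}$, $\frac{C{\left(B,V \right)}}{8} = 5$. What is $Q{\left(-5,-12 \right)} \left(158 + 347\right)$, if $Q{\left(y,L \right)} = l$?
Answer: $20200$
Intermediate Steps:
$C{\left(B,V \right)} = 40$ ($C{\left(B,V \right)} = 8 \cdot 5 = 40$)
$l = 40$
$Q{\left(y,L \right)} = 40$
$Q{\left(-5,-12 \right)} \left(158 + 347\right) = 40 \left(158 + 347\right) = 40 \cdot 505 = 20200$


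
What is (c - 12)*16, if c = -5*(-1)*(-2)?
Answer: -352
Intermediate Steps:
c = -10 (c = 5*(-2) = -10)
(c - 12)*16 = (-10 - 12)*16 = -22*16 = -352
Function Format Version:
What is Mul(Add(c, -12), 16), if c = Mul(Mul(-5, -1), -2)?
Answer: -352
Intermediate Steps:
c = -10 (c = Mul(5, -2) = -10)
Mul(Add(c, -12), 16) = Mul(Add(-10, -12), 16) = Mul(-22, 16) = -352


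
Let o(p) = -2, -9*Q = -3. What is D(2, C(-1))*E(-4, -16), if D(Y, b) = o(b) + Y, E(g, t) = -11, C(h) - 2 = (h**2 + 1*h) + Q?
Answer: 0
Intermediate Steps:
Q = 1/3 (Q = -1/9*(-3) = 1/3 ≈ 0.33333)
C(h) = 7/3 + h + h**2 (C(h) = 2 + ((h**2 + 1*h) + 1/3) = 2 + ((h**2 + h) + 1/3) = 2 + ((h + h**2) + 1/3) = 2 + (1/3 + h + h**2) = 7/3 + h + h**2)
D(Y, b) = -2 + Y
D(2, C(-1))*E(-4, -16) = (-2 + 2)*(-11) = 0*(-11) = 0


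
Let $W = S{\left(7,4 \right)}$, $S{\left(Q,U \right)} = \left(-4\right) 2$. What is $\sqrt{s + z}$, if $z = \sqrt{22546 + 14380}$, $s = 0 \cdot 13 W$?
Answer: $\sqrt[4]{36926} \approx 13.862$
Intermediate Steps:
$S{\left(Q,U \right)} = -8$
$W = -8$
$s = 0$ ($s = 0 \cdot 13 \left(-8\right) = 0 \left(-8\right) = 0$)
$z = \sqrt{36926} \approx 192.16$
$\sqrt{s + z} = \sqrt{0 + \sqrt{36926}} = \sqrt{\sqrt{36926}} = \sqrt[4]{36926}$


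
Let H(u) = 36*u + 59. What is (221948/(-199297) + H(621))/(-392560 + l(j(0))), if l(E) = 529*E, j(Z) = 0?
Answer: -4467020307/78236030320 ≈ -0.057097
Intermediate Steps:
H(u) = 59 + 36*u
(221948/(-199297) + H(621))/(-392560 + l(j(0))) = (221948/(-199297) + (59 + 36*621))/(-392560 + 529*0) = (221948*(-1/199297) + (59 + 22356))/(-392560 + 0) = (-221948/199297 + 22415)/(-392560) = (4467020307/199297)*(-1/392560) = -4467020307/78236030320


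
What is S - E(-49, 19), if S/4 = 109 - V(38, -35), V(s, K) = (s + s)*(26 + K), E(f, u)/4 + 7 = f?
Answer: 3396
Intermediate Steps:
E(f, u) = -28 + 4*f
V(s, K) = 2*s*(26 + K) (V(s, K) = (2*s)*(26 + K) = 2*s*(26 + K))
S = 3172 (S = 4*(109 - 2*38*(26 - 35)) = 4*(109 - 2*38*(-9)) = 4*(109 - 1*(-684)) = 4*(109 + 684) = 4*793 = 3172)
S - E(-49, 19) = 3172 - (-28 + 4*(-49)) = 3172 - (-28 - 196) = 3172 - 1*(-224) = 3172 + 224 = 3396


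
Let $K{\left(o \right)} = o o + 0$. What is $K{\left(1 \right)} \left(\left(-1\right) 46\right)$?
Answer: $-46$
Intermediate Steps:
$K{\left(o \right)} = o^{2}$ ($K{\left(o \right)} = o^{2} + 0 = o^{2}$)
$K{\left(1 \right)} \left(\left(-1\right) 46\right) = 1^{2} \left(\left(-1\right) 46\right) = 1 \left(-46\right) = -46$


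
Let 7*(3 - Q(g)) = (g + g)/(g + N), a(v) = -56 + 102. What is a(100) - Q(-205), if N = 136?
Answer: 21179/483 ≈ 43.849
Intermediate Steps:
a(v) = 46
Q(g) = 3 - 2*g/(7*(136 + g)) (Q(g) = 3 - (g + g)/(7*(g + 136)) = 3 - 2*g/(7*(136 + g)))
a(100) - Q(-205) = 46 - (2856 + 19*(-205))/(7*(136 - 205)) = 46 - (2856 - 3895)/(7*(-69)) = 46 - (-1)*(-1039)/(7*69) = 46 - 1*1039/483 = 46 - 1039/483 = 21179/483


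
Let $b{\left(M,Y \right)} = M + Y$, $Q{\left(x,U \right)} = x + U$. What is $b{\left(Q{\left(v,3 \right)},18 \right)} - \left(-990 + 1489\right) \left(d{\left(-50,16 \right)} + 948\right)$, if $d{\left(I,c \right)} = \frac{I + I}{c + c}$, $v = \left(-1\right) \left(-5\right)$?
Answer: $- \frac{3771733}{8} \approx -4.7147 \cdot 10^{5}$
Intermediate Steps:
$v = 5$
$d{\left(I,c \right)} = \frac{I}{c}$ ($d{\left(I,c \right)} = \frac{2 I}{2 c} = 2 I \frac{1}{2 c} = \frac{I}{c}$)
$Q{\left(x,U \right)} = U + x$
$b{\left(Q{\left(v,3 \right)},18 \right)} - \left(-990 + 1489\right) \left(d{\left(-50,16 \right)} + 948\right) = \left(\left(3 + 5\right) + 18\right) - \left(-990 + 1489\right) \left(- \frac{50}{16} + 948\right) = \left(8 + 18\right) - 499 \left(\left(-50\right) \frac{1}{16} + 948\right) = 26 - 499 \left(- \frac{25}{8} + 948\right) = 26 - 499 \cdot \frac{7559}{8} = 26 - \frac{3771941}{8} = - \frac{3771733}{8}$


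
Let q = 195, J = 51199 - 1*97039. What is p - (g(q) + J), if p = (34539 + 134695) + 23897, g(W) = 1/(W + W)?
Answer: 93198689/390 ≈ 2.3897e+5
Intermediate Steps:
J = -45840 (J = 51199 - 97039 = -45840)
g(W) = 1/(2*W)
p = 193131 (p = 169234 + 23897 = 193131)
p - (g(q) + J) = 193131 - ((½)/195 - 45840) = 193131 - ((½)*(1/195) - 45840) = 193131 - (1/390 - 45840) = 193131 - 1*(-17877599/390) = 193131 + 17877599/390 = 93198689/390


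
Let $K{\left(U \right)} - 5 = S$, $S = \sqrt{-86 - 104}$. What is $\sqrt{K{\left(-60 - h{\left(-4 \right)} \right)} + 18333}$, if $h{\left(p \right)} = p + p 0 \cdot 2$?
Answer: $\sqrt{18338 + i \sqrt{190}} \approx 135.42 + 0.0509 i$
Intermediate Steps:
$h{\left(p \right)} = p$ ($h{\left(p \right)} = p + 0 \cdot 2 = p + 0 = p$)
$S = i \sqrt{190}$ ($S = \sqrt{-190} = i \sqrt{190} \approx 13.784 i$)
$K{\left(U \right)} = 5 + i \sqrt{190}$
$\sqrt{K{\left(-60 - h{\left(-4 \right)} \right)} + 18333} = \sqrt{\left(5 + i \sqrt{190}\right) + 18333} = \sqrt{18338 + i \sqrt{190}}$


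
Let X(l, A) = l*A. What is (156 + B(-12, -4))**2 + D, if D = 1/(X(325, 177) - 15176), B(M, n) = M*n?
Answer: 1762395985/42349 ≈ 41616.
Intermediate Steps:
X(l, A) = A*l
D = 1/42349 (D = 1/(177*325 - 15176) = 1/(57525 - 15176) = 1/42349 ≈ 2.3613e-5)
(156 + B(-12, -4))**2 + D = (156 - 12*(-4))**2 + 1/42349 = (156 + 48)**2 + 1/42349 = 204**2 + 1/42349 = 41616 + 1/42349 = 1762395985/42349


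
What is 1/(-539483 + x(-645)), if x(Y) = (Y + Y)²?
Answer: 1/1124617 ≈ 8.8919e-7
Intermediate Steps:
x(Y) = 4*Y² (x(Y) = (2*Y)² = 4*Y²)
1/(-539483 + x(-645)) = 1/(-539483 + 4*(-645)²) = 1/(-539483 + 4*416025) = 1/(-539483 + 1664100) = 1/1124617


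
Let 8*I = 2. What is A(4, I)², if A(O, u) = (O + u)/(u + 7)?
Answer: 289/841 ≈ 0.34364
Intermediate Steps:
I = ¼ (I = (⅛)*2 = ¼ ≈ 0.25000)
A(O, u) = (O + u)/(7 + u)
A(4, I)² = ((4 + ¼)/(7 + ¼))² = ((17/4)/(29/4))² = ((4/29)*(17/4))² = (17/29)² = 289/841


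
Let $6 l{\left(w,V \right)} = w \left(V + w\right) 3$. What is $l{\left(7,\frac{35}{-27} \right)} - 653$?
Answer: $- \frac{17092}{27} \approx -633.04$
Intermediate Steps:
$l{\left(w,V \right)} = \frac{w \left(V + w\right)}{2}$ ($l{\left(w,V \right)} = \frac{w \left(V + w\right) 3}{6} = \frac{3 w \left(V + w\right)}{6} = \frac{w \left(V + w\right)}{2}$)
$l{\left(7,\frac{35}{-27} \right)} - 653 = \frac{1}{2} \cdot 7 \left(\frac{35}{-27} + 7\right) - 653 = \frac{1}{2} \cdot 7 \left(35 \left(- \frac{1}{27}\right) + 7\right) - 653 = \frac{1}{2} \cdot 7 \left(- \frac{35}{27} + 7\right) - 653 = \frac{1}{2} \cdot 7 \cdot \frac{154}{27} - 653 = \frac{539}{27} - 653 = - \frac{17092}{27}$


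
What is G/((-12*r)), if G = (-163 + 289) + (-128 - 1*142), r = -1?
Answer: -12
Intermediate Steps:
G = -144 (G = 126 + (-128 - 142) = 126 - 270 = -144)
G/((-12*r)) = -144/((-12*(-1))) = -144/12 = -144*1/12 = -12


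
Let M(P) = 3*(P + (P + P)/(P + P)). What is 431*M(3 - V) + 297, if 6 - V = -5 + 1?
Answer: -7461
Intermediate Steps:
V = 10 (V = 6 - (-5 + 1) = 6 - 1*(-4) = 6 + 4 = 10)
M(P) = 3 + 3*P (M(P) = 3*(P + (2*P)/((2*P))) = 3*(P + (2*P)*(1/(2*P))) = 3*(P + 1) = 3*(1 + P) = 3 + 3*P)
431*M(3 - V) + 297 = 431*(3 + 3*(3 - 1*10)) + 297 = 431*(3 + 3*(3 - 10)) + 297 = 431*(3 + 3*(-7)) + 297 = 431*(3 - 21) + 297 = 431*(-18) + 297 = -7758 + 297 = -7461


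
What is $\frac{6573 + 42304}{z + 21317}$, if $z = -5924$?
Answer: $\frac{48877}{15393} \approx 3.1753$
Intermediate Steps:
$\frac{6573 + 42304}{z + 21317} = \frac{6573 + 42304}{-5924 + 21317} = \frac{48877}{15393}$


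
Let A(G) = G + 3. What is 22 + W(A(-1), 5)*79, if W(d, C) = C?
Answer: 417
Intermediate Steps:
A(G) = 3 + G
22 + W(A(-1), 5)*79 = 22 + 5*79 = 22 + 395 = 417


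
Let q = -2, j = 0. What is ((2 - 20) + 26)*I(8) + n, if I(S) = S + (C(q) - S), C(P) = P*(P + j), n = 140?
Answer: 172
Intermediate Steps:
C(P) = P**2 (C(P) = P*(P + 0) = P*P = P**2)
I(S) = 4 (I(S) = S + ((-2)**2 - S) = S + (4 - S) = 4)
((2 - 20) + 26)*I(8) + n = ((2 - 20) + 26)*4 + 140 = (-18 + 26)*4 + 140 = 8*4 + 140 = 32 + 140 = 172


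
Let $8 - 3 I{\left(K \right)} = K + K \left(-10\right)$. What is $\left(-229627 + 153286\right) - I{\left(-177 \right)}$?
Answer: $- \frac{227438}{3} \approx -75813.0$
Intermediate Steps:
$I{\left(K \right)} = \frac{8}{3} + 3 K$ ($I{\left(K \right)} = \frac{8}{3} - \frac{K + K \left(-10\right)}{3} = \frac{8}{3} - \frac{K - 10 K}{3} = \frac{8}{3} - \frac{\left(-9\right) K}{3} = \frac{8}{3} + 3 K$)
$\left(-229627 + 153286\right) - I{\left(-177 \right)} = \left(-229627 + 153286\right) - \left(\frac{8}{3} + 3 \left(-177\right)\right) = -76341 - \left(\frac{8}{3} - 531\right) = -76341 - - \frac{1585}{3} = -76341 + \frac{1585}{3} = - \frac{227438}{3}$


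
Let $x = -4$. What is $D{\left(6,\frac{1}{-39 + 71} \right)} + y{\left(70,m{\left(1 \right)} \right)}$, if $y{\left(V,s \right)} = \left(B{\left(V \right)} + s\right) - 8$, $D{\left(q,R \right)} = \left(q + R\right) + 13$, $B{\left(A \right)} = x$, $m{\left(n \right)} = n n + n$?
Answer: $\frac{289}{32} \approx 9.0313$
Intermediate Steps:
$m{\left(n \right)} = n + n^{2}$ ($m{\left(n \right)} = n^{2} + n = n + n^{2}$)
$B{\left(A \right)} = -4$
$D{\left(q,R \right)} = 13 + R + q$ ($D{\left(q,R \right)} = \left(R + q\right) + 13 = 13 + R + q$)
$y{\left(V,s \right)} = -12 + s$ ($y{\left(V,s \right)} = \left(-4 + s\right) - 8 = -12 + s$)
$D{\left(6,\frac{1}{-39 + 71} \right)} + y{\left(70,m{\left(1 \right)} \right)} = \left(13 + \frac{1}{-39 + 71} + 6\right) - \left(12 - \left(1 + 1\right)\right) = \left(13 + \frac{1}{32} + 6\right) + \left(-12 + 1 \cdot 2\right) = \left(13 + \frac{1}{32} + 6\right) + \left(-12 + 2\right) = \frac{609}{32} - 10 = \frac{289}{32}$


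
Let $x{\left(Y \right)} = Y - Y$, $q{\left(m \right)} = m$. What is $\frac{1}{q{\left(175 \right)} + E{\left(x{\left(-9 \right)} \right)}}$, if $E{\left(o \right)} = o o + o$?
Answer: $\frac{1}{175} \approx 0.0057143$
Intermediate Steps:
$x{\left(Y \right)} = 0$
$E{\left(o \right)} = o + o^{2}$ ($E{\left(o \right)} = o^{2} + o = o + o^{2}$)
$\frac{1}{q{\left(175 \right)} + E{\left(x{\left(-9 \right)} \right)}} = \frac{1}{175 + 0 \left(1 + 0\right)} = \frac{1}{175 + 0 \cdot 1} = \frac{1}{175 + 0} = \frac{1}{175}$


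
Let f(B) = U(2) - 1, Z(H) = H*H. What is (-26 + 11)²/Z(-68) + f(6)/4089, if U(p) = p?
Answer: 924649/18907536 ≈ 0.048904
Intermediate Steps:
Z(H) = H²
f(B) = 1 (f(B) = 2 - 1 = 1)
(-26 + 11)²/Z(-68) + f(6)/4089 = (-26 + 11)²/((-68)²) + 1/4089 = (-15)²/4624 + 1*(1/4089) = 225*(1/4624) + 1/4089 = 225/4624 + 1/4089 = 924649/18907536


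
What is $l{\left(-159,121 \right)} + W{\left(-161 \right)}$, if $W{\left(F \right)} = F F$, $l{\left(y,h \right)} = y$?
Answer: $25762$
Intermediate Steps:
$W{\left(F \right)} = F^{2}$
$l{\left(-159,121 \right)} + W{\left(-161 \right)} = -159 + \left(-161\right)^{2} = -159 + 25921 = 25762$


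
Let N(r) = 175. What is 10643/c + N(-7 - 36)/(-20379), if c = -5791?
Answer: -217907122/118014789 ≈ -1.8464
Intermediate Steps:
10643/c + N(-7 - 36)/(-20379) = 10643/(-5791) + 175/(-20379) = 10643*(-1/5791) + 175*(-1/20379) = -10643/5791 - 175/20379 = -217907122/118014789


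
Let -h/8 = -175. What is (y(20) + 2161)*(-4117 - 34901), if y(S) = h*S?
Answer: -1176821898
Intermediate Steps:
h = 1400 (h = -8*(-175) = 1400)
y(S) = 1400*S
(y(20) + 2161)*(-4117 - 34901) = (1400*20 + 2161)*(-4117 - 34901) = (28000 + 2161)*(-39018) = 30161*(-39018) = -1176821898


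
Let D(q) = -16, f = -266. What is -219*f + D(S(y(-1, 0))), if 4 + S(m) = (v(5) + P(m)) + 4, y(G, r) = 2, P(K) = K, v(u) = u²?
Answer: 58238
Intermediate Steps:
S(m) = 25 + m (S(m) = -4 + ((5² + m) + 4) = -4 + ((25 + m) + 4) = -4 + (29 + m) = 25 + m)
-219*f + D(S(y(-1, 0))) = -219*(-266) - 16 = 58254 - 16 = 58238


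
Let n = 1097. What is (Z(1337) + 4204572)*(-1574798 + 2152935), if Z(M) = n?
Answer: 2431452858653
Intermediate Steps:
Z(M) = 1097
(Z(1337) + 4204572)*(-1574798 + 2152935) = (1097 + 4204572)*(-1574798 + 2152935) = 4205669*578137 = 2431452858653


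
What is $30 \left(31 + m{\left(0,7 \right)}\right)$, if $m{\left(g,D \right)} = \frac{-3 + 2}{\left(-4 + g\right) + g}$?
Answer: $\frac{1875}{2} \approx 937.5$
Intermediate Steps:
$m{\left(g,D \right)} = - \frac{1}{-4 + 2 g}$
$30 \left(31 + m{\left(0,7 \right)}\right) = 30 \left(31 - \frac{1}{-4 + 2 \cdot 0}\right) = 30 \left(31 - \frac{1}{-4 + 0}\right) = 30 \left(31 - \frac{1}{-4}\right) = 30 \left(31 - - \frac{1}{4}\right) = 30 \left(31 + \frac{1}{4}\right) = 30 \cdot \frac{125}{4} = \frac{1875}{2}$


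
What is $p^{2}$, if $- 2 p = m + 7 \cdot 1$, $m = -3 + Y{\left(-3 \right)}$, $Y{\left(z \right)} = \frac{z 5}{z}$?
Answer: $\frac{81}{4} \approx 20.25$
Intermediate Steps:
$Y{\left(z \right)} = 5$ ($Y{\left(z \right)} = \frac{5 z}{z} = 5$)
$m = 2$ ($m = -3 + 5 = 2$)
$p = - \frac{9}{2}$ ($p = - \frac{2 + 7 \cdot 1}{2} = - \frac{2 + 7}{2} = \left(- \frac{1}{2}\right) 9 = - \frac{9}{2} \approx -4.5$)
$p^{2} = \left(- \frac{9}{2}\right)^{2} = \frac{81}{4}$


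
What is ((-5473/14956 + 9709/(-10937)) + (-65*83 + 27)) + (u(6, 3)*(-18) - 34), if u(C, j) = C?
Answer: -901496549725/163573772 ≈ -5511.3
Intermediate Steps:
((-5473/14956 + 9709/(-10937)) + (-65*83 + 27)) + (u(6, 3)*(-18) - 34) = ((-5473/14956 + 9709/(-10937)) + (-65*83 + 27)) + (6*(-18) - 34) = ((-5473*1/14956 + 9709*(-1/10937)) + (-5395 + 27)) + (-108 - 34) = ((-5473/14956 - 9709/10937) - 5368) - 142 = (-205066005/163573772 - 5368) - 142 = -878269074101/163573772 - 142 = -901496549725/163573772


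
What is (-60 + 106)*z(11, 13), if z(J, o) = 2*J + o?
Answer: 1610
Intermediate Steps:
z(J, o) = o + 2*J
(-60 + 106)*z(11, 13) = (-60 + 106)*(13 + 2*11) = 46*(13 + 22) = 46*35 = 1610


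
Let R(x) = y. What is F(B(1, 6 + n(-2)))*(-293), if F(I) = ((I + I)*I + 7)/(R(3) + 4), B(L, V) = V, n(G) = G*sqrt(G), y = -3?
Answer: -18459 + 14064*I*sqrt(2) ≈ -18459.0 + 19890.0*I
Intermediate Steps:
n(G) = G**(3/2)
R(x) = -3
F(I) = 7 + 2*I**2 (F(I) = ((I + I)*I + 7)/(-3 + 4) = ((2*I)*I + 7)/1 = (2*I**2 + 7)*1 = (7 + 2*I**2)*1 = 7 + 2*I**2)
F(B(1, 6 + n(-2)))*(-293) = (7 + 2*(6 + (-2)**(3/2))**2)*(-293) = (7 + 2*(6 - 2*I*sqrt(2))**2)*(-293) = -2051 - 586*(6 - 2*I*sqrt(2))**2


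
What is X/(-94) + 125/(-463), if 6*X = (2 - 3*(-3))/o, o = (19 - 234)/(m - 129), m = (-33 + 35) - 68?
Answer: -1076709/3742892 ≈ -0.28767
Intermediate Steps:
m = -66 (m = 2 - 68 = -66)
o = 43/39 (o = (19 - 234)/(-66 - 129) = -215/(-195) = -215*(-1/195) = 43/39 ≈ 1.1026)
X = 143/86 (X = ((2 - 3*(-3))/(43/39))/6 = ((2 + 9)*(39/43))/6 = (11*(39/43))/6 = (⅙)*(429/43) = 143/86 ≈ 1.6628)
X/(-94) + 125/(-463) = (143/86)/(-94) + 125/(-463) = (143/86)*(-1/94) + 125*(-1/463) = -143/8084 - 125/463 = -1076709/3742892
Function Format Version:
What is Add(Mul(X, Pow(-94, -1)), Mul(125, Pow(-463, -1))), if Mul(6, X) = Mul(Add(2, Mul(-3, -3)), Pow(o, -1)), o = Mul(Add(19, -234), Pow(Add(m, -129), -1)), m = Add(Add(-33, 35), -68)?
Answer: Rational(-1076709, 3742892) ≈ -0.28767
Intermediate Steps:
m = -66 (m = Add(2, -68) = -66)
o = Rational(43, 39) (o = Mul(Add(19, -234), Pow(Add(-66, -129), -1)) = Mul(-215, Pow(-195, -1)) = Mul(-215, Rational(-1, 195)) = Rational(43, 39) ≈ 1.1026)
X = Rational(143, 86) (X = Mul(Rational(1, 6), Mul(Add(2, Mul(-3, -3)), Pow(Rational(43, 39), -1))) = Mul(Rational(1, 6), Mul(Add(2, 9), Rational(39, 43))) = Mul(Rational(1, 6), Mul(11, Rational(39, 43))) = Mul(Rational(1, 6), Rational(429, 43)) = Rational(143, 86) ≈ 1.6628)
Add(Mul(X, Pow(-94, -1)), Mul(125, Pow(-463, -1))) = Add(Mul(Rational(143, 86), Pow(-94, -1)), Mul(125, Pow(-463, -1))) = Add(Mul(Rational(143, 86), Rational(-1, 94)), Mul(125, Rational(-1, 463))) = Add(Rational(-143, 8084), Rational(-125, 463)) = Rational(-1076709, 3742892)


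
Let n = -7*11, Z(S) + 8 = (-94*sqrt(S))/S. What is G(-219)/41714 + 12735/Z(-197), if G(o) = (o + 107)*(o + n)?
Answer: (-52299813539*I + 1558144*sqrt(197))/(41714*(47*sqrt(197) + 788*I)) ≈ -935.15 - 783.53*I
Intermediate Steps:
Z(S) = -8 - 94/sqrt(S) (Z(S) = -8 + (-94*sqrt(S))/S = -8 - 94/sqrt(S))
n = -77
G(o) = (-77 + o)*(107 + o) (G(o) = (o + 107)*(o - 77) = (107 + o)*(-77 + o) = (-77 + o)*(107 + o))
G(-219)/41714 + 12735/Z(-197) = (-8239 + (-219)**2 + 30*(-219))/41714 + 12735/(-8 - (-94)*I*sqrt(197)/197) = (-8239 + 47961 - 6570)*(1/41714) + 12735/(-8 - (-94)*I*sqrt(197)/197) = 33152*(1/41714) + 12735/(-8 + 94*I*sqrt(197)/197) = 16576/20857 + 12735/(-8 + 94*I*sqrt(197)/197)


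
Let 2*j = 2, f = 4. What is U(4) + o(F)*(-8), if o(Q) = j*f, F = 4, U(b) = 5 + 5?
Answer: -22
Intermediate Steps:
U(b) = 10
j = 1 (j = (1/2)*2 = 1)
o(Q) = 4 (o(Q) = 1*4 = 4)
U(4) + o(F)*(-8) = 10 + 4*(-8) = 10 - 32 = -22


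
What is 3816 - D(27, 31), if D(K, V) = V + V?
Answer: 3754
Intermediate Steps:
D(K, V) = 2*V
3816 - D(27, 31) = 3816 - 2*31 = 3816 - 1*62 = 3816 - 62 = 3754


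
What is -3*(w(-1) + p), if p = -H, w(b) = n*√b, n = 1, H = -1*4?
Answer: -12 - 3*I ≈ -12.0 - 3.0*I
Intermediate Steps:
H = -4
w(b) = √b (w(b) = 1*√b = √b)
p = 4 (p = -1*(-4) = 4)
-3*(w(-1) + p) = -3*(√(-1) + 4) = -3*(I + 4) = -3*(4 + I) = -12 - 3*I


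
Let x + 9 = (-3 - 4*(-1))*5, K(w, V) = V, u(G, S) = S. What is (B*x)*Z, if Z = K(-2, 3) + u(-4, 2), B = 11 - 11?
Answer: 0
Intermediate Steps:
x = -4 (x = -9 + (-3 - 4*(-1))*5 = -9 + (-3 + 4)*5 = -9 + 1*5 = -9 + 5 = -4)
B = 0
Z = 5 (Z = 3 + 2 = 5)
(B*x)*Z = (0*(-4))*5 = 0*5 = 0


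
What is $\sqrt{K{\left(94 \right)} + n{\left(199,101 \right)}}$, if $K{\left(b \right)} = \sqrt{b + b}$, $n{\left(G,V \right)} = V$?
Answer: $\sqrt{101 + 2 \sqrt{47}} \approx 10.71$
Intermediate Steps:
$K{\left(b \right)} = \sqrt{2} \sqrt{b}$ ($K{\left(b \right)} = \sqrt{2 b} = \sqrt{2} \sqrt{b}$)
$\sqrt{K{\left(94 \right)} + n{\left(199,101 \right)}} = \sqrt{\sqrt{2} \sqrt{94} + 101} = \sqrt{2 \sqrt{47} + 101} = \sqrt{101 + 2 \sqrt{47}}$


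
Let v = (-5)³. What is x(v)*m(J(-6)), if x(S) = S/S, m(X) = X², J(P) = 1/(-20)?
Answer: 1/400 ≈ 0.0025000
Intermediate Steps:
v = -125
J(P) = -1/20
x(S) = 1
x(v)*m(J(-6)) = 1*(-1/20)² = 1*(1/400) = 1/400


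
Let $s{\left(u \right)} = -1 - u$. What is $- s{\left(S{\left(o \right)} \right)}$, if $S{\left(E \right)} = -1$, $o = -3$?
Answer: $0$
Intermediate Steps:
$- s{\left(S{\left(o \right)} \right)} = - (-1 - -1) = - (-1 + 1) = \left(-1\right) 0 = 0$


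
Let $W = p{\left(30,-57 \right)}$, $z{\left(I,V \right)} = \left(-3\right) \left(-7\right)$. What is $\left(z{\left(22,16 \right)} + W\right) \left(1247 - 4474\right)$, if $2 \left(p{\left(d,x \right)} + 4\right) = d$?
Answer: $-103264$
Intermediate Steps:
$p{\left(d,x \right)} = -4 + \frac{d}{2}$
$z{\left(I,V \right)} = 21$
$W = 11$ ($W = -4 + \frac{1}{2} \cdot 30 = -4 + 15 = 11$)
$\left(z{\left(22,16 \right)} + W\right) \left(1247 - 4474\right) = \left(21 + 11\right) \left(1247 - 4474\right) = 32 \left(-3227\right) = -103264$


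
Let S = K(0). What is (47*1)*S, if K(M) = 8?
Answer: 376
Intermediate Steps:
S = 8
(47*1)*S = (47*1)*8 = 47*8 = 376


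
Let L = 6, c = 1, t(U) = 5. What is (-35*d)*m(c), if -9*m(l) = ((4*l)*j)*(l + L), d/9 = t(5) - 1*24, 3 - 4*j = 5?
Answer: 9310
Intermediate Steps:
j = -1/2 (j = 3/4 - 1/4*5 = 3/4 - 5/4 = -1/2 ≈ -0.50000)
d = -171 (d = 9*(5 - 1*24) = 9*(5 - 24) = 9*(-19) = -171)
m(l) = 2*l*(6 + l)/9 (m(l) = -(4*l)*(-1/2)*(l + 6)/9 = -(-2*l)*(6 + l)/9 = -(-2)*l*(6 + l)/9 = 2*l*(6 + l)/9)
(-35*d)*m(c) = (-35*(-171))*((2/9)*1*(6 + 1)) = 5985*((2/9)*1*7) = 5985*(14/9) = 9310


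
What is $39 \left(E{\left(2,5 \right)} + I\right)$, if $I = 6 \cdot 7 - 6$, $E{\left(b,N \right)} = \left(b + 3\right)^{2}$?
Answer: $2379$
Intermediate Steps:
$E{\left(b,N \right)} = \left(3 + b\right)^{2}$
$I = 36$ ($I = 42 - 6 = 36$)
$39 \left(E{\left(2,5 \right)} + I\right) = 39 \left(\left(3 + 2\right)^{2} + 36\right) = 39 \left(5^{2} + 36\right) = 39 \left(25 + 36\right) = 39 \cdot 61 = 2379$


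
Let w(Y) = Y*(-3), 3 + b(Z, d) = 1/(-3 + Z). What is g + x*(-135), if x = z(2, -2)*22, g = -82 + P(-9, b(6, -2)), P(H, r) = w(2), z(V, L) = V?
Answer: -6028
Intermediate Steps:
b(Z, d) = -3 + 1/(-3 + Z)
w(Y) = -3*Y
P(H, r) = -6 (P(H, r) = -3*2 = -6)
g = -88 (g = -82 - 6 = -88)
x = 44 (x = 2*22 = 44)
g + x*(-135) = -88 + 44*(-135) = -88 - 5940 = -6028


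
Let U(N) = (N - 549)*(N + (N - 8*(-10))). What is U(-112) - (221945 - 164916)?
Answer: 38155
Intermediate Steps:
U(N) = (-549 + N)*(80 + 2*N) (U(N) = (-549 + N)*(N + (N + 80)) = (-549 + N)*(N + (80 + N)) = (-549 + N)*(80 + 2*N))
U(-112) - (221945 - 164916) = (-43920 - 1018*(-112) + 2*(-112)**2) - (221945 - 164916) = (-43920 + 114016 + 2*12544) - 1*57029 = (-43920 + 114016 + 25088) - 57029 = 95184 - 57029 = 38155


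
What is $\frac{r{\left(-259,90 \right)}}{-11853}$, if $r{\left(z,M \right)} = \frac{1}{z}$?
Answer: $\frac{1}{3069927} \approx 3.2574 \cdot 10^{-7}$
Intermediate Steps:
$\frac{r{\left(-259,90 \right)}}{-11853} = \frac{1}{\left(-259\right) \left(-11853\right)} = \left(- \frac{1}{259}\right) \left(- \frac{1}{11853}\right) = \frac{1}{3069927}$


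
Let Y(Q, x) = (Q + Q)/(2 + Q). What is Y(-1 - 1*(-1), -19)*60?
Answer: 0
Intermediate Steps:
Y(Q, x) = 2*Q/(2 + Q) (Y(Q, x) = (2*Q)/(2 + Q) = 2*Q/(2 + Q))
Y(-1 - 1*(-1), -19)*60 = (2*(-1 - 1*(-1))/(2 + (-1 - 1*(-1))))*60 = (2*(-1 + 1)/(2 + (-1 + 1)))*60 = (2*0/(2 + 0))*60 = (2*0/2)*60 = (2*0*(½))*60 = 0*60 = 0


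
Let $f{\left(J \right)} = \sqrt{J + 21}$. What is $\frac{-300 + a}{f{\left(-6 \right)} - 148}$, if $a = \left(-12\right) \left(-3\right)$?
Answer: $\frac{39072}{21889} + \frac{264 \sqrt{15}}{21889} \approx 1.8317$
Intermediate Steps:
$f{\left(J \right)} = \sqrt{21 + J}$
$a = 36$
$\frac{-300 + a}{f{\left(-6 \right)} - 148} = \frac{-300 + 36}{\sqrt{21 - 6} - 148} = - \frac{264}{\sqrt{15} - 148} = - \frac{264}{-148 + \sqrt{15}}$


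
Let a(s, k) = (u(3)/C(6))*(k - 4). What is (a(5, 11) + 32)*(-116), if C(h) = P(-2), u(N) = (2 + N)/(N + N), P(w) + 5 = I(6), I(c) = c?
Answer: -13166/3 ≈ -4388.7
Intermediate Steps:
P(w) = 1 (P(w) = -5 + 6 = 1)
u(N) = (2 + N)/(2*N) (u(N) = (2 + N)/((2*N)) = (2 + N)*(1/(2*N)) = (2 + N)/(2*N))
C(h) = 1
a(s, k) = -10/3 + 5*k/6 (a(s, k) = (((½)*(2 + 3)/3)/1)*(k - 4) = (((½)*(⅓)*5)*1)*(-4 + k) = ((⅚)*1)*(-4 + k) = 5*(-4 + k)/6 = -10/3 + 5*k/6)
(a(5, 11) + 32)*(-116) = ((-10/3 + (⅚)*11) + 32)*(-116) = ((-10/3 + 55/6) + 32)*(-116) = (35/6 + 32)*(-116) = (227/6)*(-116) = -13166/3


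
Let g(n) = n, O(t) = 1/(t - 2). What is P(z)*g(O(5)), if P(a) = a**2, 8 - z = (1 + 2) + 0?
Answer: 25/3 ≈ 8.3333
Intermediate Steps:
O(t) = 1/(-2 + t)
z = 5 (z = 8 - ((1 + 2) + 0) = 8 - (3 + 0) = 8 - 1*3 = 8 - 3 = 5)
P(z)*g(O(5)) = 5**2/(-2 + 5) = 25/3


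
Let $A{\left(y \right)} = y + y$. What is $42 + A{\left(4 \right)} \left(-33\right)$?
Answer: $-222$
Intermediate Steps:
$A{\left(y \right)} = 2 y$
$42 + A{\left(4 \right)} \left(-33\right) = 42 + 2 \cdot 4 \left(-33\right) = 42 + 8 \left(-33\right) = 42 - 264 = -222$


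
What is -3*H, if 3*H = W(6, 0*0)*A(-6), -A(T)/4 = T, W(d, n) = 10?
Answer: -240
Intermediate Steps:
A(T) = -4*T
H = 80 (H = (10*(-4*(-6)))/3 = (10*24)/3 = (1/3)*240 = 80)
-3*H = -3*80 = -240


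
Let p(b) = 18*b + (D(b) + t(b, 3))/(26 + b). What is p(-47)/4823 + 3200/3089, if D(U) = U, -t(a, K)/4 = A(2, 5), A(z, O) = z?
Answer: 269396321/312863187 ≈ 0.86107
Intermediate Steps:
t(a, K) = -8 (t(a, K) = -4*2 = -8)
p(b) = 18*b + (-8 + b)/(26 + b) (p(b) = 18*b + (b - 8)/(26 + b) = 18*b + (-8 + b)/(26 + b))
p(-47)/4823 + 3200/3089 = ((-8 + 18*(-47)² + 469*(-47))/(26 - 47))/4823 + 3200/3089 = ((-8 + 18*2209 - 22043)/(-21))*(1/4823) + 3200*(1/3089) = -(-8 + 39762 - 22043)/21*(1/4823) + 3200/3089 = -1/21*17711*(1/4823) + 3200/3089 = -17711/21*1/4823 + 3200/3089 = -17711/101283 + 3200/3089 = 269396321/312863187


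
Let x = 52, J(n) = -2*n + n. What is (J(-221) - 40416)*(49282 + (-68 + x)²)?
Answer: -1991179910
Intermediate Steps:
J(n) = -n
(J(-221) - 40416)*(49282 + (-68 + x)²) = (-1*(-221) - 40416)*(49282 + (-68 + 52)²) = (221 - 40416)*(49282 + (-16)²) = -40195*(49282 + 256) = -40195*49538 = -1991179910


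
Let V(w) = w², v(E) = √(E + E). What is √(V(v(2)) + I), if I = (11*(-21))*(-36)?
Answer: 8*√130 ≈ 91.214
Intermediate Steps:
v(E) = √2*√E (v(E) = √(2*E) = √2*√E)
I = 8316 (I = -231*(-36) = 8316)
√(V(v(2)) + I) = √((√2*√2)² + 8316) = √(2² + 8316) = √(4 + 8316) = √8320 = 8*√130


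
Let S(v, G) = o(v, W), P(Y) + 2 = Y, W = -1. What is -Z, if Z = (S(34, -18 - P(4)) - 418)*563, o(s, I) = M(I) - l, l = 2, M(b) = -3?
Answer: 238149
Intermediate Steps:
P(Y) = -2 + Y
o(s, I) = -5 (o(s, I) = -3 - 1*2 = -3 - 2 = -5)
S(v, G) = -5
Z = -238149 (Z = (-5 - 418)*563 = -423*563 = -238149)
-Z = -1*(-238149) = 238149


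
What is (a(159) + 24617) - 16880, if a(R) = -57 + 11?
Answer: 7691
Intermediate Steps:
a(R) = -46
(a(159) + 24617) - 16880 = (-46 + 24617) - 16880 = 24571 - 16880 = 7691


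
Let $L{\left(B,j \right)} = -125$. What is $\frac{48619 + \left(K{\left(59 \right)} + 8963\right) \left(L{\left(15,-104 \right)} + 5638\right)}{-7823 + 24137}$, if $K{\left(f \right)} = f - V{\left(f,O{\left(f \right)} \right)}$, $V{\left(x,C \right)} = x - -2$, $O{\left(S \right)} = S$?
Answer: $\frac{24725306}{8157} \approx 3031.2$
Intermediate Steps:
$V{\left(x,C \right)} = 2 + x$ ($V{\left(x,C \right)} = x + 2 = 2 + x$)
$K{\left(f \right)} = -2$ ($K{\left(f \right)} = f - \left(2 + f\right) = -2$)
$\frac{48619 + \left(K{\left(59 \right)} + 8963\right) \left(L{\left(15,-104 \right)} + 5638\right)}{-7823 + 24137} = \frac{48619 + \left(-2 + 8963\right) \left(-125 + 5638\right)}{-7823 + 24137} = \frac{48619 + 8961 \cdot 5513}{16314} = \left(48619 + 49401993\right) \frac{1}{16314} = 49450612 \cdot \frac{1}{16314} = \frac{24725306}{8157}$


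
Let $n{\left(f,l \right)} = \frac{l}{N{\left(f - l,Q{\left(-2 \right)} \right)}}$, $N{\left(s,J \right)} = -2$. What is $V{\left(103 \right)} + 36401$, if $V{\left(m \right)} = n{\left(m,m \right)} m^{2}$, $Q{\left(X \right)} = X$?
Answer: $- \frac{1019925}{2} \approx -5.0996 \cdot 10^{5}$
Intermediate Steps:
$n{\left(f,l \right)} = - \frac{l}{2}$ ($n{\left(f,l \right)} = \frac{l}{-2} = l \left(- \frac{1}{2}\right) = - \frac{l}{2}$)
$V{\left(m \right)} = - \frac{m^{3}}{2}$ ($V{\left(m \right)} = - \frac{m}{2} m^{2} = - \frac{m^{3}}{2}$)
$V{\left(103 \right)} + 36401 = - \frac{103^{3}}{2} + 36401 = \left(- \frac{1}{2}\right) 1092727 + 36401 = - \frac{1092727}{2} + 36401 = - \frac{1019925}{2}$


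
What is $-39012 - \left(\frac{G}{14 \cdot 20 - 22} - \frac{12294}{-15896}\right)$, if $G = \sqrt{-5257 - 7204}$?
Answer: $- \frac{310073523}{7948} - \frac{i \sqrt{12461}}{258} \approx -39013.0 - 0.43267 i$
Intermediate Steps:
$G = i \sqrt{12461}$ ($G = \sqrt{-12461} = i \sqrt{12461} \approx 111.63 i$)
$-39012 - \left(\frac{G}{14 \cdot 20 - 22} - \frac{12294}{-15896}\right) = -39012 - \left(\frac{i \sqrt{12461}}{14 \cdot 20 - 22} - \frac{12294}{-15896}\right) = -39012 - \left(\frac{i \sqrt{12461}}{280 - 22} - - \frac{6147}{7948}\right) = -39012 - \left(\frac{i \sqrt{12461}}{258} + \frac{6147}{7948}\right) = -39012 - \left(\frac{6147}{7948} + \frac{i \sqrt{12461}}{258}\right) = - \frac{310073523}{7948} - \frac{i \sqrt{12461}}{258}$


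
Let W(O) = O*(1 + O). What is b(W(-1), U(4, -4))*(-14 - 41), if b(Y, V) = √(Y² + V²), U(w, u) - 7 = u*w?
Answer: -495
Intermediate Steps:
U(w, u) = 7 + u*w
b(Y, V) = √(V² + Y²)
b(W(-1), U(4, -4))*(-14 - 41) = √((7 - 4*4)² + (-(1 - 1))²)*(-14 - 41) = √((7 - 16)² + (-1*0)²)*(-55) = √((-9)² + 0²)*(-55) = √(81 + 0)*(-55) = √81*(-55) = 9*(-55) = -495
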